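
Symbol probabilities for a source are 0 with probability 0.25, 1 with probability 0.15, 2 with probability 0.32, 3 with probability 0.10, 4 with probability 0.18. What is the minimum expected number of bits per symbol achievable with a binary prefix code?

2.25 bits/symbol

Repeatedly combine the two least-probable nodes; the expected code length is the sum of the merged weights.
merge 1/10 + 3/20 → 1/4
merge 9/50 + 1/4 → 43/100
merge 1/4 + 8/25 → 57/100
merge 43/100 + 57/100 → 1
L = 1/4 + 43/100 + 57/100 + 1 = 9/4 = 2.25 bits/symbol.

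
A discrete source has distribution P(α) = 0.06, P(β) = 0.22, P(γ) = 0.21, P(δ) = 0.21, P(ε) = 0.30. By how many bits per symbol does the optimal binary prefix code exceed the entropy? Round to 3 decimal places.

0.079 bits

Entropy H = −Σ p log₂ p ≈ 2.1908 bits.
Huffman merges: 3/50+21/100→27/100; 21/100+11/50→43/100; 27/100+3/10→57/100; 43/100+57/100→1. L = 227/100 ≈ 2.2700.
L − H = 2.2700 − 2.1908 = 0.079 bits.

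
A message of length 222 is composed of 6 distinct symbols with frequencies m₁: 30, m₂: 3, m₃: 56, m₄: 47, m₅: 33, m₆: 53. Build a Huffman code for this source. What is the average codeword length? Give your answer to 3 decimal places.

Probabilities are the counts divided by 222.
Repeatedly combine the two least-probable nodes; the expected code length is the sum of the merged weights.
merge 1/74 + 5/37 → 11/74
merge 11/74 + 11/74 → 11/37
merge 47/222 + 53/222 → 50/111
merge 28/111 + 11/37 → 61/111
merge 50/111 + 61/111 → 1
L = 11/74 + 11/37 + 50/111 + 61/111 + 1 = 181/74 ≈ 2.446 bits/symbol.

2.446 bits/symbol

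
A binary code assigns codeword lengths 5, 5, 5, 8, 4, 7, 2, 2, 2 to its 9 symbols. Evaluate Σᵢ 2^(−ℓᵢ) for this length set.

With common denominator 2^8 = 256: Σ 2^(−ℓᵢ) = 8/256 + 8/256 + 8/256 + 1/256 + 16/256 + 2/256 + 64/256 + 64/256 + 64/256 = 235/256 = 0.91796875.

0.91796875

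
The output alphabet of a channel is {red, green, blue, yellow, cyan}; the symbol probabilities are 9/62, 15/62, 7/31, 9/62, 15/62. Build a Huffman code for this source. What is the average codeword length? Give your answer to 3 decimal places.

2.290 bits/symbol

Repeatedly combine the two least-probable nodes; the expected code length is the sum of the merged weights.
merge 9/62 + 9/62 → 9/31
merge 7/31 + 15/62 → 29/62
merge 15/62 + 9/31 → 33/62
merge 29/62 + 33/62 → 1
L = 9/31 + 29/62 + 33/62 + 1 = 71/31 ≈ 2.290 bits/symbol.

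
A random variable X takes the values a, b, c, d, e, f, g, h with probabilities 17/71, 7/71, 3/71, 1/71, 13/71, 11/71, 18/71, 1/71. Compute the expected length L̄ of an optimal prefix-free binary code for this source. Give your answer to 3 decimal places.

Repeatedly combine the two least-probable nodes; the expected code length is the sum of the merged weights.
merge 1/71 + 1/71 → 2/71
merge 2/71 + 3/71 → 5/71
merge 5/71 + 7/71 → 12/71
merge 11/71 + 12/71 → 23/71
merge 13/71 + 17/71 → 30/71
merge 18/71 + 23/71 → 41/71
merge 30/71 + 41/71 → 1
L = 2/71 + 5/71 + 12/71 + 23/71 + 30/71 + 41/71 + 1 = 184/71 ≈ 2.592 bits/symbol.

2.592 bits/symbol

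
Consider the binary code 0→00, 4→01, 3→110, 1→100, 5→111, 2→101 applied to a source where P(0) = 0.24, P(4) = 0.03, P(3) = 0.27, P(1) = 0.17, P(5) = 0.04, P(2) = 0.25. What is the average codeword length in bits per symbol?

2.73 bits/symbol

L̄ = Σ pᵢ·ℓᵢ = 0.24·2 + 0.03·2 + 0.27·3 + 0.17·3 + 0.04·3 + 0.25·3 = 2.73 bits/symbol.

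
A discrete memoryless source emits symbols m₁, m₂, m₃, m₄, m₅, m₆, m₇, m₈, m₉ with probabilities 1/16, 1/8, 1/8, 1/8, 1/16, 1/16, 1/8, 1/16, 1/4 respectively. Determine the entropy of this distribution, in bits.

3 bits

Each probability is a power of 1/2, so log₂(1/p) is an integer.
H = Σ p·log₂(1/p) = 1/16·4 + 1/8·3 + 1/8·3 + 1/8·3 + 1/16·4 + 1/16·4 + 1/8·3 + 1/16·4 + 1/4·2 = 3 bits.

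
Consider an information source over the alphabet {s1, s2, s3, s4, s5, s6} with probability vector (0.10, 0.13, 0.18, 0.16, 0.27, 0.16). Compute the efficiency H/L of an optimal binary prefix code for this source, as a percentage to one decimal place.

Entropy H = −Σ p log₂ p ≈ 2.5162 bits.
Huffman merges: 1/10+13/100→23/100; 4/25+4/25→8/25; 9/50+23/100→41/100; 27/100+8/25→59/100; 41/100+59/100→1. L = 51/20 ≈ 2.5500.
Efficiency = H/L = 2.5162/2.5500 = 98.7%.

98.7%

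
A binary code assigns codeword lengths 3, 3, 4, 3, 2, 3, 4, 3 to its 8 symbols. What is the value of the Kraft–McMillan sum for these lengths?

1

With common denominator 2^4 = 16: Σ 2^(−ℓᵢ) = 2/16 + 2/16 + 1/16 + 2/16 + 4/16 + 2/16 + 1/16 + 2/16 = 16/16 = 1.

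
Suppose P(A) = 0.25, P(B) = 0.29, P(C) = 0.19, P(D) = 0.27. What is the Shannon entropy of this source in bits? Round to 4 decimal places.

1.9832 bits

H = −Σ pᵢ log₂ pᵢ.
−0.25·log₂(0.25) = 0.5000
−0.29·log₂(0.29) = 0.5179
−0.19·log₂(0.19) = 0.4552
−0.27·log₂(0.27) = 0.5100
Sum ≈ 1.9832 → 1.9832 bits.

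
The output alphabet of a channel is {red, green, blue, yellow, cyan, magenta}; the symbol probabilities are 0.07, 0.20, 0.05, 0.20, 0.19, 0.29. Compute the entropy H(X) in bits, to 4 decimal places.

2.3866 bits

H = −Σ pᵢ log₂ pᵢ.
−0.07·log₂(0.07) = 0.2686
−0.20·log₂(0.20) = 0.4644
−0.05·log₂(0.05) = 0.2161
−0.20·log₂(0.20) = 0.4644
−0.19·log₂(0.19) = 0.4552
−0.29·log₂(0.29) = 0.5179
Sum ≈ 2.3866 → 2.3866 bits.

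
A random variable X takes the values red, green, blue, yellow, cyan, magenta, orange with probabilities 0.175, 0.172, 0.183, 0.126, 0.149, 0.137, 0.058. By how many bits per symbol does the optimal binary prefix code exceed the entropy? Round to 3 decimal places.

Entropy H = −Σ p log₂ p ≈ 2.7421 bits.
Huffman merges: 29/500+63/500→23/125; 137/1000+149/1000→143/500; 43/250+7/40→347/1000; 183/1000+23/125→367/1000; 143/500+347/1000→633/1000; 367/1000+633/1000→1. L = 2817/1000 ≈ 2.8170.
L − H = 2.8170 − 2.7421 = 0.075 bits.

0.075 bits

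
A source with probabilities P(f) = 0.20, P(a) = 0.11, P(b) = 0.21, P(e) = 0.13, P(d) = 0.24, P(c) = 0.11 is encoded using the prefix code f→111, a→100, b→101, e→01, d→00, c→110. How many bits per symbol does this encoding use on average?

2.63 bits/symbol

L̄ = Σ pᵢ·ℓᵢ = 0.20·3 + 0.11·3 + 0.21·3 + 0.13·2 + 0.24·2 + 0.11·3 = 2.63 bits/symbol.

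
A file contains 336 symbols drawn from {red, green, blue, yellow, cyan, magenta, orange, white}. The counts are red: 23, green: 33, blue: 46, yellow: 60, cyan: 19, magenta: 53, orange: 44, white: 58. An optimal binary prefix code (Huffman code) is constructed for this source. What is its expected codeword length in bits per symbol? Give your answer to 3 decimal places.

2.946 bits/symbol

Probabilities are the counts divided by 336.
Repeatedly combine the two least-probable nodes; the expected code length is the sum of the merged weights.
merge 19/336 + 23/336 → 1/8
merge 11/112 + 1/8 → 25/112
merge 11/84 + 23/168 → 15/56
merge 53/336 + 29/168 → 37/112
merge 5/28 + 25/112 → 45/112
merge 15/56 + 37/112 → 67/112
merge 45/112 + 67/112 → 1
L = 1/8 + 25/112 + 15/56 + 37/112 + 45/112 + 67/112 + 1 = 165/56 ≈ 2.946 bits/symbol.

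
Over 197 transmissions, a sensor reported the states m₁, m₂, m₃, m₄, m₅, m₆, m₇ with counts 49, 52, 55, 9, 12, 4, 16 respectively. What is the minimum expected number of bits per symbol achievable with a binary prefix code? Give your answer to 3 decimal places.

Probabilities are the counts divided by 197.
Repeatedly combine the two least-probable nodes; the expected code length is the sum of the merged weights.
merge 4/197 + 9/197 → 13/197
merge 12/197 + 13/197 → 25/197
merge 16/197 + 25/197 → 41/197
merge 41/197 + 49/197 → 90/197
merge 52/197 + 55/197 → 107/197
merge 90/197 + 107/197 → 1
L = 13/197 + 25/197 + 41/197 + 90/197 + 107/197 + 1 = 473/197 ≈ 2.401 bits/symbol.

2.401 bits/symbol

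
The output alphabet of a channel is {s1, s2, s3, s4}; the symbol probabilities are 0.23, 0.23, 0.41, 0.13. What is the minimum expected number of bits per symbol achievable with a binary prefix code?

Repeatedly combine the two least-probable nodes; the expected code length is the sum of the merged weights.
merge 13/100 + 23/100 → 9/25
merge 23/100 + 9/25 → 59/100
merge 41/100 + 59/100 → 1
L = 9/25 + 59/100 + 1 = 39/20 = 1.95 bits/symbol.

1.95 bits/symbol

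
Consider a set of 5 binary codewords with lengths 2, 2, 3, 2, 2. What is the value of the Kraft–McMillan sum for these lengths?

1.125

With common denominator 2^3 = 8: Σ 2^(−ℓᵢ) = 2/8 + 2/8 + 1/8 + 2/8 + 2/8 = 9/8 = 1.125.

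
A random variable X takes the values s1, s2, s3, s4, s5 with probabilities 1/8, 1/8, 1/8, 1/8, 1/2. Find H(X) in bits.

2 bits

Each probability is a power of 1/2, so log₂(1/p) is an integer.
H = Σ p·log₂(1/p) = 1/8·3 + 1/8·3 + 1/8·3 + 1/8·3 + 1/2·1 = 2 bits.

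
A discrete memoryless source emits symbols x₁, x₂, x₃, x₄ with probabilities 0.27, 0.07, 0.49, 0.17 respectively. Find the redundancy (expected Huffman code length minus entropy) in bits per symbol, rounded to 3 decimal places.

Entropy H = −Σ p log₂ p ≈ 1.7174 bits.
Huffman merges: 7/100+17/100→6/25; 6/25+27/100→51/100; 49/100+51/100→1. L = 7/4 ≈ 1.7500.
L − H = 1.7500 − 1.7174 = 0.033 bits.

0.033 bits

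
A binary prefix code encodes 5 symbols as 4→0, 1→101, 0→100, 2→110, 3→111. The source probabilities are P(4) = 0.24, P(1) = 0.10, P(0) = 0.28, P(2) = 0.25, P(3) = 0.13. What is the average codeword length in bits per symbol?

2.52 bits/symbol

L̄ = Σ pᵢ·ℓᵢ = 0.24·1 + 0.10·3 + 0.28·3 + 0.25·3 + 0.13·3 = 2.52 bits/symbol.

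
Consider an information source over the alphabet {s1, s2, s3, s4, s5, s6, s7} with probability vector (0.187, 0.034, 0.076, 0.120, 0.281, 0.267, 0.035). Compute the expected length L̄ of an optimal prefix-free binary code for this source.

Repeatedly combine the two least-probable nodes; the expected code length is the sum of the merged weights.
merge 17/500 + 7/200 → 69/1000
merge 69/1000 + 19/250 → 29/200
merge 3/25 + 29/200 → 53/200
merge 187/1000 + 53/200 → 113/250
merge 267/1000 + 281/1000 → 137/250
merge 113/250 + 137/250 → 1
L = 69/1000 + 29/200 + 53/200 + 113/250 + 137/250 + 1 = 2479/1000 = 2.479 bits/symbol.

2.479 bits/symbol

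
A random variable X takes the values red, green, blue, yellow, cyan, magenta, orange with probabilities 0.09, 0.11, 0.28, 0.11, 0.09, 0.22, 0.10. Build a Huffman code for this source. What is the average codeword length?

Repeatedly combine the two least-probable nodes; the expected code length is the sum of the merged weights.
merge 9/100 + 9/100 → 9/50
merge 1/10 + 11/100 → 21/100
merge 11/100 + 9/50 → 29/100
merge 21/100 + 11/50 → 43/100
merge 7/25 + 29/100 → 57/100
merge 43/100 + 57/100 → 1
L = 9/50 + 21/100 + 29/100 + 43/100 + 57/100 + 1 = 67/25 = 2.68 bits/symbol.

2.68 bits/symbol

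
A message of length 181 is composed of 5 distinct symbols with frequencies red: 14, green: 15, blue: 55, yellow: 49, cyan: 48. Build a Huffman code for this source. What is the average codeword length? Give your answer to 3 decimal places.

2.160 bits/symbol

Probabilities are the counts divided by 181.
Repeatedly combine the two least-probable nodes; the expected code length is the sum of the merged weights.
merge 14/181 + 15/181 → 29/181
merge 29/181 + 48/181 → 77/181
merge 49/181 + 55/181 → 104/181
merge 77/181 + 104/181 → 1
L = 29/181 + 77/181 + 104/181 + 1 = 391/181 ≈ 2.160 bits/symbol.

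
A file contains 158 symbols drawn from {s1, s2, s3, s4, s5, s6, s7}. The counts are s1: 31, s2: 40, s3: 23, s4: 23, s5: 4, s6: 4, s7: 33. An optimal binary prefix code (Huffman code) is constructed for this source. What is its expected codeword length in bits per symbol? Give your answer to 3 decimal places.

2.589 bits/symbol

Probabilities are the counts divided by 158.
Repeatedly combine the two least-probable nodes; the expected code length is the sum of the merged weights.
merge 2/79 + 2/79 → 4/79
merge 4/79 + 23/158 → 31/158
merge 23/158 + 31/158 → 27/79
merge 31/158 + 33/158 → 32/79
merge 20/79 + 27/79 → 47/79
merge 32/79 + 47/79 → 1
L = 4/79 + 31/158 + 27/79 + 32/79 + 47/79 + 1 = 409/158 ≈ 2.589 bits/symbol.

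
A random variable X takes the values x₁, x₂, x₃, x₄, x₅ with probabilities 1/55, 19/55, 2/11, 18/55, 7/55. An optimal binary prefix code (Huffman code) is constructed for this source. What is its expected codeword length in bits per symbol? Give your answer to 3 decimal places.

Repeatedly combine the two least-probable nodes; the expected code length is the sum of the merged weights.
merge 1/55 + 7/55 → 8/55
merge 8/55 + 2/11 → 18/55
merge 18/55 + 18/55 → 36/55
merge 19/55 + 36/55 → 1
L = 8/55 + 18/55 + 36/55 + 1 = 117/55 ≈ 2.127 bits/symbol.

2.127 bits/symbol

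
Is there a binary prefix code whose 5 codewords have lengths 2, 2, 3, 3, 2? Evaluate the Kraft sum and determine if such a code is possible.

1; yes

With common denominator 2^3 = 8: Σ 2^(−ℓᵢ) = 2/8 + 2/8 + 1/8 + 1/8 + 2/8 = 8/8 = 1.
Kraft's inequality requires Σ ≤ 1; here Σ = 1 ≤ 1, so such a prefix code exists.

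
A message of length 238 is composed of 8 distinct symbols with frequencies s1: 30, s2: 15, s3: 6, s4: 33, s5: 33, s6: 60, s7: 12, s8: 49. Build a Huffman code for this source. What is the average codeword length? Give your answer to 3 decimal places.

Probabilities are the counts divided by 238.
Repeatedly combine the two least-probable nodes; the expected code length is the sum of the merged weights.
merge 3/119 + 6/119 → 9/119
merge 15/238 + 9/119 → 33/238
merge 15/119 + 33/238 → 9/34
merge 33/238 + 33/238 → 33/119
merge 7/34 + 30/119 → 109/238
merge 9/34 + 33/119 → 129/238
merge 109/238 + 129/238 → 1
L = 9/119 + 33/238 + 9/34 + 33/119 + 109/238 + 129/238 + 1 = 328/119 ≈ 2.756 bits/symbol.

2.756 bits/symbol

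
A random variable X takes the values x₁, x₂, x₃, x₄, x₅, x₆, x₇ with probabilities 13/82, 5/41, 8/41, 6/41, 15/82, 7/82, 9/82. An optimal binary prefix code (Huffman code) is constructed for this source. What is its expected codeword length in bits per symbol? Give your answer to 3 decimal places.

Repeatedly combine the two least-probable nodes; the expected code length is the sum of the merged weights.
merge 7/82 + 9/82 → 8/41
merge 5/41 + 6/41 → 11/41
merge 13/82 + 15/82 → 14/41
merge 8/41 + 8/41 → 16/41
merge 11/41 + 14/41 → 25/41
merge 16/41 + 25/41 → 1
L = 8/41 + 11/41 + 14/41 + 16/41 + 25/41 + 1 = 115/41 ≈ 2.805 bits/symbol.

2.805 bits/symbol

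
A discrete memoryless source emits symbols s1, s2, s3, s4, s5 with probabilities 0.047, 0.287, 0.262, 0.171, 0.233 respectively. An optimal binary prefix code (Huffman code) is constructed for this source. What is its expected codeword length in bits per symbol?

Repeatedly combine the two least-probable nodes; the expected code length is the sum of the merged weights.
merge 47/1000 + 171/1000 → 109/500
merge 109/500 + 233/1000 → 451/1000
merge 131/500 + 287/1000 → 549/1000
merge 451/1000 + 549/1000 → 1
L = 109/500 + 451/1000 + 549/1000 + 1 = 1109/500 = 2.218 bits/symbol.

2.218 bits/symbol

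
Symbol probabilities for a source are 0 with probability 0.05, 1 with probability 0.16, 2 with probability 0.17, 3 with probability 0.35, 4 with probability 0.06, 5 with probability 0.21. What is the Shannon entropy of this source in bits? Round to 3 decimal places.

H = −Σ pᵢ log₂ pᵢ.
−0.05·log₂(0.05) = 0.2161
−0.16·log₂(0.16) = 0.4230
−0.17·log₂(0.17) = 0.4346
−0.35·log₂(0.35) = 0.5301
−0.06·log₂(0.06) = 0.2435
−0.21·log₂(0.21) = 0.4728
Sum ≈ 2.3202 → 2.320 bits.

2.320 bits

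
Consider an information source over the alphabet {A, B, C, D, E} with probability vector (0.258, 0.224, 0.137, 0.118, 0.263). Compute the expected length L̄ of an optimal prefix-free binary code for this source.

Repeatedly combine the two least-probable nodes; the expected code length is the sum of the merged weights.
merge 59/500 + 137/1000 → 51/200
merge 28/125 + 51/200 → 479/1000
merge 129/500 + 263/1000 → 521/1000
merge 479/1000 + 521/1000 → 1
L = 51/200 + 479/1000 + 521/1000 + 1 = 451/200 = 2.255 bits/symbol.

2.255 bits/symbol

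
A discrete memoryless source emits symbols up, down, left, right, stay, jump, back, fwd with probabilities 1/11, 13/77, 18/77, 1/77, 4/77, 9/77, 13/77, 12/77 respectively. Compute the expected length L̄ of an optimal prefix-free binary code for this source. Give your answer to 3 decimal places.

Repeatedly combine the two least-probable nodes; the expected code length is the sum of the merged weights.
merge 1/77 + 4/77 → 5/77
merge 5/77 + 1/11 → 12/77
merge 9/77 + 12/77 → 3/11
merge 12/77 + 13/77 → 25/77
merge 13/77 + 18/77 → 31/77
merge 3/11 + 25/77 → 46/77
merge 31/77 + 46/77 → 1
L = 5/77 + 12/77 + 3/11 + 25/77 + 31/77 + 46/77 + 1 = 31/11 ≈ 2.818 bits/symbol.

2.818 bits/symbol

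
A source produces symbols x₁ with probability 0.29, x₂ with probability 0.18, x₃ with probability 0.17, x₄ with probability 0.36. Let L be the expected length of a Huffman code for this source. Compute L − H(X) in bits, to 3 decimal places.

0.062 bits

Entropy H = −Σ p log₂ p ≈ 1.9284 bits.
Huffman merges: 17/100+9/50→7/20; 29/100+7/20→16/25; 9/25+16/25→1. L = 199/100 ≈ 1.9900.
L − H = 1.9900 − 1.9284 = 0.062 bits.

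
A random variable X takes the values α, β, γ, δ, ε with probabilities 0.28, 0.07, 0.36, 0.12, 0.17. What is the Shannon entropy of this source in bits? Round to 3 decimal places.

2.115 bits

H = −Σ pᵢ log₂ pᵢ.
−0.28·log₂(0.28) = 0.5142
−0.07·log₂(0.07) = 0.2686
−0.36·log₂(0.36) = 0.5306
−0.12·log₂(0.12) = 0.3671
−0.17·log₂(0.17) = 0.4346
Sum ≈ 2.1150 → 2.115 bits.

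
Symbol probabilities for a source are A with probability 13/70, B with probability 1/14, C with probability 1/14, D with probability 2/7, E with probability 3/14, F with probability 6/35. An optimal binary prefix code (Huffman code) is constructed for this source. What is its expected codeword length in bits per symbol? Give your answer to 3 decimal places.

Repeatedly combine the two least-probable nodes; the expected code length is the sum of the merged weights.
merge 1/14 + 1/14 → 1/7
merge 1/7 + 6/35 → 11/35
merge 13/70 + 3/14 → 2/5
merge 2/7 + 11/35 → 3/5
merge 2/5 + 3/5 → 1
L = 1/7 + 11/35 + 2/5 + 3/5 + 1 = 86/35 ≈ 2.457 bits/symbol.

2.457 bits/symbol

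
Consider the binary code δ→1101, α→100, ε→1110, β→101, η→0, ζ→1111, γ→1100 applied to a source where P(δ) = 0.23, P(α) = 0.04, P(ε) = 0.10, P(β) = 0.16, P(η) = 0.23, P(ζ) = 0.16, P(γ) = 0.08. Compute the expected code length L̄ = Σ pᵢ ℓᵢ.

3.11 bits/symbol

L̄ = Σ pᵢ·ℓᵢ = 0.23·4 + 0.04·3 + 0.10·4 + 0.16·3 + 0.23·1 + 0.16·4 + 0.08·4 = 3.11 bits/symbol.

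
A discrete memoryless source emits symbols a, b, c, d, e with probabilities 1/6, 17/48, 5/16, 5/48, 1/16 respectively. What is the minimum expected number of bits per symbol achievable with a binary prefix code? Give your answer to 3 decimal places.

Repeatedly combine the two least-probable nodes; the expected code length is the sum of the merged weights.
merge 1/16 + 5/48 → 1/6
merge 1/6 + 1/6 → 1/3
merge 5/16 + 1/3 → 31/48
merge 17/48 + 31/48 → 1
L = 1/6 + 1/3 + 31/48 + 1 = 103/48 ≈ 2.146 bits/symbol.

2.146 bits/symbol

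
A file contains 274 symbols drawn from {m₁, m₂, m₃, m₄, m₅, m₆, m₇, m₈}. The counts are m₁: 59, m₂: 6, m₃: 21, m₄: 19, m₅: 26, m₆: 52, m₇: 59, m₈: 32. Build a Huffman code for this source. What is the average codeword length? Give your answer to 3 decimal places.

2.828 bits/symbol

Probabilities are the counts divided by 274.
Repeatedly combine the two least-probable nodes; the expected code length is the sum of the merged weights.
merge 3/137 + 19/274 → 25/274
merge 21/274 + 25/274 → 23/137
merge 13/137 + 16/137 → 29/137
merge 23/137 + 26/137 → 49/137
merge 29/137 + 59/274 → 117/274
merge 59/274 + 49/137 → 157/274
merge 117/274 + 157/274 → 1
L = 25/274 + 23/137 + 29/137 + 49/137 + 117/274 + 157/274 + 1 = 775/274 ≈ 2.828 bits/symbol.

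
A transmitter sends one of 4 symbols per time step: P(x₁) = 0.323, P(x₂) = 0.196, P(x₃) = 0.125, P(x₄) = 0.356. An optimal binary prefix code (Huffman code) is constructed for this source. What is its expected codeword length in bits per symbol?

Repeatedly combine the two least-probable nodes; the expected code length is the sum of the merged weights.
merge 1/8 + 49/250 → 321/1000
merge 321/1000 + 323/1000 → 161/250
merge 89/250 + 161/250 → 1
L = 321/1000 + 161/250 + 1 = 393/200 = 1.965 bits/symbol.

1.965 bits/symbol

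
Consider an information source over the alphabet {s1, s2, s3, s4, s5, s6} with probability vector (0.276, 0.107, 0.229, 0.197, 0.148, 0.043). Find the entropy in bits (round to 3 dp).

H = −Σ pᵢ log₂ pᵢ.
−0.276·log₂(0.276) = 0.5126
−0.107·log₂(0.107) = 0.3450
−0.229·log₂(0.229) = 0.4870
−0.197·log₂(0.197) = 0.4617
−0.148·log₂(0.148) = 0.4079
−0.043·log₂(0.043) = 0.1952
Sum ≈ 2.4094 → 2.409 bits.

2.409 bits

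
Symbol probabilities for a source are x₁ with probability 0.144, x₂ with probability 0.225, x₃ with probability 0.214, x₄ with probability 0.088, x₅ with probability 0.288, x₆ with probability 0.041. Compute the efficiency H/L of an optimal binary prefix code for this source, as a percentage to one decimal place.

Entropy H = −Σ p log₂ p ≈ 2.3775 bits.
Huffman merges: 41/1000+11/125→129/1000; 129/1000+18/125→273/1000; 107/500+9/40→439/1000; 273/1000+36/125→561/1000; 439/1000+561/1000→1. L = 1201/500 ≈ 2.4020.
Efficiency = H/L = 2.3775/2.4020 = 99.0%.

99.0%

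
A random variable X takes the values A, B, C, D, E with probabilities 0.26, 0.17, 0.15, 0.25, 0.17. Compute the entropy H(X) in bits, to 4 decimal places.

H = −Σ pᵢ log₂ pᵢ.
−0.26·log₂(0.26) = 0.5053
−0.17·log₂(0.17) = 0.4346
−0.15·log₂(0.15) = 0.4105
−0.25·log₂(0.25) = 0.5000
−0.17·log₂(0.17) = 0.4346
Sum ≈ 2.2850 → 2.2850 bits.

2.2850 bits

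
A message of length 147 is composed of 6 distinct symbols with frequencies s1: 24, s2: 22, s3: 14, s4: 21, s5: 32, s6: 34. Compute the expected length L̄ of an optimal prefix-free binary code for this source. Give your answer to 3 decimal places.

2.551 bits/symbol

Probabilities are the counts divided by 147.
Repeatedly combine the two least-probable nodes; the expected code length is the sum of the merged weights.
merge 2/21 + 1/7 → 5/21
merge 22/147 + 8/49 → 46/147
merge 32/147 + 34/147 → 22/49
merge 5/21 + 46/147 → 27/49
merge 22/49 + 27/49 → 1
L = 5/21 + 46/147 + 22/49 + 27/49 + 1 = 125/49 ≈ 2.551 bits/symbol.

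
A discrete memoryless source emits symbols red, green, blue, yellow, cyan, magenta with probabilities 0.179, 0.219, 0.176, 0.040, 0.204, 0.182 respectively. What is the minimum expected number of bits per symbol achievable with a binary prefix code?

Repeatedly combine the two least-probable nodes; the expected code length is the sum of the merged weights.
merge 1/25 + 22/125 → 27/125
merge 179/1000 + 91/500 → 361/1000
merge 51/250 + 27/125 → 21/50
merge 219/1000 + 361/1000 → 29/50
merge 21/50 + 29/50 → 1
L = 27/125 + 361/1000 + 21/50 + 29/50 + 1 = 2577/1000 = 2.577 bits/symbol.

2.577 bits/symbol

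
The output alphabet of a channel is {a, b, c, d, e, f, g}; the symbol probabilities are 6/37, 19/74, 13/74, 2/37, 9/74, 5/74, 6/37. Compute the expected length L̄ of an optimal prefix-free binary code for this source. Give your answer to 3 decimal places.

2.689 bits/symbol

Repeatedly combine the two least-probable nodes; the expected code length is the sum of the merged weights.
merge 2/37 + 5/74 → 9/74
merge 9/74 + 9/74 → 9/37
merge 6/37 + 6/37 → 12/37
merge 13/74 + 9/37 → 31/74
merge 19/74 + 12/37 → 43/74
merge 31/74 + 43/74 → 1
L = 9/74 + 9/37 + 12/37 + 31/74 + 43/74 + 1 = 199/74 ≈ 2.689 bits/symbol.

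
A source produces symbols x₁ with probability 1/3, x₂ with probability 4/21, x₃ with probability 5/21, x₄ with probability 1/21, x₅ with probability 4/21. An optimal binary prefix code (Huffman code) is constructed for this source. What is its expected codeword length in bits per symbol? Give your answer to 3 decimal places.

2.238 bits/symbol

Repeatedly combine the two least-probable nodes; the expected code length is the sum of the merged weights.
merge 1/21 + 4/21 → 5/21
merge 4/21 + 5/21 → 3/7
merge 5/21 + 1/3 → 4/7
merge 3/7 + 4/7 → 1
L = 5/21 + 3/7 + 4/7 + 1 = 47/21 ≈ 2.238 bits/symbol.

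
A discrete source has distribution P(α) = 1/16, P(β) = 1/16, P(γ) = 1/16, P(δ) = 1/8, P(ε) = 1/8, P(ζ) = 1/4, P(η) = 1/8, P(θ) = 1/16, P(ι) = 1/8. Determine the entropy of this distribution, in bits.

Each probability is a power of 1/2, so log₂(1/p) is an integer.
H = Σ p·log₂(1/p) = 1/16·4 + 1/16·4 + 1/16·4 + 1/8·3 + 1/8·3 + 1/4·2 + 1/8·3 + 1/16·4 + 1/8·3 = 3 bits.

3 bits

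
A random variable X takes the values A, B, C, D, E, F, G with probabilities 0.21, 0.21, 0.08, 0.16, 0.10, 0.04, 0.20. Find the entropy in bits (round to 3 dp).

H = −Σ pᵢ log₂ pᵢ.
−0.21·log₂(0.21) = 0.4728
−0.21·log₂(0.21) = 0.4728
−0.08·log₂(0.08) = 0.2915
−0.16·log₂(0.16) = 0.4230
−0.10·log₂(0.10) = 0.3322
−0.04·log₂(0.04) = 0.1858
−0.20·log₂(0.20) = 0.4644
Sum ≈ 2.6425 → 2.643 bits.

2.643 bits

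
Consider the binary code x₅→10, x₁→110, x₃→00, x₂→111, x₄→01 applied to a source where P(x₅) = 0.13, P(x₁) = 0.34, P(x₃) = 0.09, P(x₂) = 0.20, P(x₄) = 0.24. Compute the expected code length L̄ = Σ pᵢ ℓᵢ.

L̄ = Σ pᵢ·ℓᵢ = 0.13·2 + 0.34·3 + 0.09·2 + 0.20·3 + 0.24·2 = 2.54 bits/symbol.

2.54 bits/symbol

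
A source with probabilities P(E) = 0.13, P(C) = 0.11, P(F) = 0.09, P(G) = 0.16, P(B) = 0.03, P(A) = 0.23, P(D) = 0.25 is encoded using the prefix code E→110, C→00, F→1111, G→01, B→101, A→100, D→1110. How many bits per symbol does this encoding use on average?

L̄ = Σ pᵢ·ℓᵢ = 0.13·3 + 0.11·2 + 0.09·4 + 0.16·2 + 0.03·3 + 0.23·3 + 0.25·4 = 3.07 bits/symbol.

3.07 bits/symbol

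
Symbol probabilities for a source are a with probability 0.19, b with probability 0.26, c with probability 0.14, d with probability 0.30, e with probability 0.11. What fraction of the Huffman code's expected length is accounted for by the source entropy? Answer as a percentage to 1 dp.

99.1%

Entropy H = −Σ p log₂ p ≈ 2.2290 bits.
Huffman merges: 11/100+7/50→1/4; 19/100+1/4→11/25; 13/50+3/10→14/25; 11/25+14/25→1. L = 9/4 ≈ 2.2500.
Efficiency = H/L = 2.2290/2.2500 = 99.1%.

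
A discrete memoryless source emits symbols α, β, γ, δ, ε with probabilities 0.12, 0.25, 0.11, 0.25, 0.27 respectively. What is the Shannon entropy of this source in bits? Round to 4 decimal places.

H = −Σ pᵢ log₂ pᵢ.
−0.12·log₂(0.12) = 0.3671
−0.25·log₂(0.25) = 0.5000
−0.11·log₂(0.11) = 0.3503
−0.25·log₂(0.25) = 0.5000
−0.27·log₂(0.27) = 0.5100
Sum ≈ 2.2274 → 2.2274 bits.

2.2274 bits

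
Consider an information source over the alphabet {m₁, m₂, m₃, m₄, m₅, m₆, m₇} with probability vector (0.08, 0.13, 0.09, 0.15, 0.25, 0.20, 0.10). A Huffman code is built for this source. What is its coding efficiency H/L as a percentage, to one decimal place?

Entropy H = −Σ p log₂ p ≈ 2.6939 bits.
Huffman merges: 2/25+9/100→17/100; 1/10+13/100→23/100; 3/20+17/100→8/25; 1/5+23/100→43/100; 1/4+8/25→57/100; 43/100+57/100→1. L = 68/25 ≈ 2.7200.
Efficiency = H/L = 2.6939/2.7200 = 99.0%.

99.0%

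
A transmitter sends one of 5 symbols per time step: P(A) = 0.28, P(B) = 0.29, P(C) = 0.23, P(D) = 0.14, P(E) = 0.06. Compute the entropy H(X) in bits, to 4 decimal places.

H = −Σ pᵢ log₂ pᵢ.
−0.28·log₂(0.28) = 0.5142
−0.29·log₂(0.29) = 0.5179
−0.23·log₂(0.23) = 0.4877
−0.14·log₂(0.14) = 0.3971
−0.06·log₂(0.06) = 0.2435
Sum ≈ 2.1604 → 2.1604 bits.

2.1604 bits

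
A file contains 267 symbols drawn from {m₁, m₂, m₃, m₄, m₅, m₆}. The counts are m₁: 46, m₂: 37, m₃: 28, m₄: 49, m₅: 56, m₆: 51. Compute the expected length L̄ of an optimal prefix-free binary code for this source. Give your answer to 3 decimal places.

Probabilities are the counts divided by 267.
Repeatedly combine the two least-probable nodes; the expected code length is the sum of the merged weights.
merge 28/267 + 37/267 → 65/267
merge 46/267 + 49/267 → 95/267
merge 17/89 + 56/267 → 107/267
merge 65/267 + 95/267 → 160/267
merge 107/267 + 160/267 → 1
L = 65/267 + 95/267 + 107/267 + 160/267 + 1 = 694/267 ≈ 2.599 bits/symbol.

2.599 bits/symbol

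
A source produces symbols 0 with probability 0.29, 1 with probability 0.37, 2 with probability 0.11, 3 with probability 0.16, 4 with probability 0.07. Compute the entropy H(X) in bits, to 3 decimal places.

H = −Σ pᵢ log₂ pᵢ.
−0.29·log₂(0.29) = 0.5179
−0.37·log₂(0.37) = 0.5307
−0.11·log₂(0.11) = 0.3503
−0.16·log₂(0.16) = 0.4230
−0.07·log₂(0.07) = 0.2686
Sum ≈ 2.0905 → 2.090 bits.

2.090 bits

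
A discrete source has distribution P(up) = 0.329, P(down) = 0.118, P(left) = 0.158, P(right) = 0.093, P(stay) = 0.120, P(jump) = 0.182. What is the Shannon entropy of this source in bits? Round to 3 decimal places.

H = −Σ pᵢ log₂ pᵢ.
−0.329·log₂(0.329) = 0.5277
−0.118·log₂(0.118) = 0.3638
−0.158·log₂(0.158) = 0.4206
−0.093·log₂(0.093) = 0.3187
−0.120·log₂(0.120) = 0.3671
−0.182·log₂(0.182) = 0.4474
Sum ≈ 2.4452 → 2.445 bits.

2.445 bits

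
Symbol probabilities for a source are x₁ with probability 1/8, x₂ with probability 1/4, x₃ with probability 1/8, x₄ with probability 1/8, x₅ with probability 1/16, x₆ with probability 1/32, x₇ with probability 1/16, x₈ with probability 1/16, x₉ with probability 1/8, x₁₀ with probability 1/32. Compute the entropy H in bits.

3.0625 bits

Each probability is a power of 1/2, so log₂(1/p) is an integer.
H = Σ p·log₂(1/p) = 1/8·3 + 1/4·2 + 1/8·3 + 1/8·3 + 1/16·4 + 1/32·5 + 1/16·4 + 1/16·4 + 1/8·3 + 1/32·5 = 3.0625 bits.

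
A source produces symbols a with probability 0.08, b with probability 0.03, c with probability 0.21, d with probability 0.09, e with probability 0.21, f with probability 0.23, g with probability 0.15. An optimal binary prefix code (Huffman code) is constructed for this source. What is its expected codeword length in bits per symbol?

Repeatedly combine the two least-probable nodes; the expected code length is the sum of the merged weights.
merge 3/100 + 2/25 → 11/100
merge 9/100 + 11/100 → 1/5
merge 3/20 + 1/5 → 7/20
merge 21/100 + 21/100 → 21/50
merge 23/100 + 7/20 → 29/50
merge 21/50 + 29/50 → 1
L = 11/100 + 1/5 + 7/20 + 21/50 + 29/50 + 1 = 133/50 = 2.66 bits/symbol.

2.66 bits/symbol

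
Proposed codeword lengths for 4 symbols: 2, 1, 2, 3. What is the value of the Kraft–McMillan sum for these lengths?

With common denominator 2^3 = 8: Σ 2^(−ℓᵢ) = 2/8 + 4/8 + 2/8 + 1/8 = 9/8 = 1.125.

1.125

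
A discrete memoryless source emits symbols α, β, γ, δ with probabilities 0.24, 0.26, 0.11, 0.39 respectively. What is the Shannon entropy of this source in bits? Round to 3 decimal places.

1.880 bits

H = −Σ pᵢ log₂ pᵢ.
−0.24·log₂(0.24) = 0.4941
−0.26·log₂(0.26) = 0.5053
−0.11·log₂(0.11) = 0.3503
−0.39·log₂(0.39) = 0.5298
Sum ≈ 1.8795 → 1.880 bits.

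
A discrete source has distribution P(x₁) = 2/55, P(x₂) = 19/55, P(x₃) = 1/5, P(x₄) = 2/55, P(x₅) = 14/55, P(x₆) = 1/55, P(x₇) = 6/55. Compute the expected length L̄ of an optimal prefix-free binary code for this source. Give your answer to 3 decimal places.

2.345 bits/symbol

Repeatedly combine the two least-probable nodes; the expected code length is the sum of the merged weights.
merge 1/55 + 2/55 → 3/55
merge 2/55 + 3/55 → 1/11
merge 1/11 + 6/55 → 1/5
merge 1/5 + 1/5 → 2/5
merge 14/55 + 19/55 → 3/5
merge 2/5 + 3/5 → 1
L = 3/55 + 1/11 + 1/5 + 2/5 + 3/5 + 1 = 129/55 ≈ 2.345 bits/symbol.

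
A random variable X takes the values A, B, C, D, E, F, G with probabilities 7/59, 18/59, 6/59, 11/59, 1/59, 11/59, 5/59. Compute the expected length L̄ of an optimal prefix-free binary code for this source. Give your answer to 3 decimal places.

Repeatedly combine the two least-probable nodes; the expected code length is the sum of the merged weights.
merge 1/59 + 5/59 → 6/59
merge 6/59 + 6/59 → 12/59
merge 7/59 + 11/59 → 18/59
merge 11/59 + 12/59 → 23/59
merge 18/59 + 18/59 → 36/59
merge 23/59 + 36/59 → 1
L = 6/59 + 12/59 + 18/59 + 23/59 + 36/59 + 1 = 154/59 ≈ 2.610 bits/symbol.

2.610 bits/symbol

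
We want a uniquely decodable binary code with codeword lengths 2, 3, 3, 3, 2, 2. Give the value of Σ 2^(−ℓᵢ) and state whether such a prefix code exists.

1.125; no

With common denominator 2^3 = 8: Σ 2^(−ℓᵢ) = 2/8 + 1/8 + 1/8 + 1/8 + 2/8 + 2/8 = 9/8 = 1.125.
Kraft's inequality requires Σ ≤ 1; here Σ = 1.125 > 1, so no such prefix code exists.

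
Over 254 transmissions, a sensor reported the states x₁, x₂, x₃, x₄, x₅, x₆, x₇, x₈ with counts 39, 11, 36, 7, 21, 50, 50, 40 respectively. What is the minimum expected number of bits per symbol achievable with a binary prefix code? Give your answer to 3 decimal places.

Probabilities are the counts divided by 254.
Repeatedly combine the two least-probable nodes; the expected code length is the sum of the merged weights.
merge 7/254 + 11/254 → 9/127
merge 9/127 + 21/254 → 39/254
merge 18/127 + 39/254 → 75/254
merge 39/254 + 20/127 → 79/254
merge 25/127 + 25/127 → 50/127
merge 75/254 + 79/254 → 77/127
merge 50/127 + 77/127 → 1
L = 9/127 + 39/254 + 75/254 + 79/254 + 50/127 + 77/127 + 1 = 719/254 ≈ 2.831 bits/symbol.

2.831 bits/symbol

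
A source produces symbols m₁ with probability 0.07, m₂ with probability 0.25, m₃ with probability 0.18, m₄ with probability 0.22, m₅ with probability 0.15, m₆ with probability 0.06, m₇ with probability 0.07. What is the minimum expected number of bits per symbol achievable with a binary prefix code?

2.66 bits/symbol

Repeatedly combine the two least-probable nodes; the expected code length is the sum of the merged weights.
merge 3/50 + 7/100 → 13/100
merge 7/100 + 13/100 → 1/5
merge 3/20 + 9/50 → 33/100
merge 1/5 + 11/50 → 21/50
merge 1/4 + 33/100 → 29/50
merge 21/50 + 29/50 → 1
L = 13/100 + 1/5 + 33/100 + 21/50 + 29/50 + 1 = 133/50 = 2.66 bits/symbol.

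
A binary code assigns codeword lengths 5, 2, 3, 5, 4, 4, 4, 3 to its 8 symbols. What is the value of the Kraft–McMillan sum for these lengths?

0.75

With common denominator 2^5 = 32: Σ 2^(−ℓᵢ) = 1/32 + 8/32 + 4/32 + 1/32 + 2/32 + 2/32 + 2/32 + 4/32 = 24/32 = 0.75.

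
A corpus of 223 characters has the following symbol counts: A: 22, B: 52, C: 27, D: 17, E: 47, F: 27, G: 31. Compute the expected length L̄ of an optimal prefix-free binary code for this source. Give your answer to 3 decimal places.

Probabilities are the counts divided by 223.
Repeatedly combine the two least-probable nodes; the expected code length is the sum of the merged weights.
merge 17/223 + 22/223 → 39/223
merge 27/223 + 27/223 → 54/223
merge 31/223 + 39/223 → 70/223
merge 47/223 + 52/223 → 99/223
merge 54/223 + 70/223 → 124/223
merge 99/223 + 124/223 → 1
L = 39/223 + 54/223 + 70/223 + 99/223 + 124/223 + 1 = 609/223 ≈ 2.731 bits/symbol.

2.731 bits/symbol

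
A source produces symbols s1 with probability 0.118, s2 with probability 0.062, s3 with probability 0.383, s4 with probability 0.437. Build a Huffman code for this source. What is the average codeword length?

Repeatedly combine the two least-probable nodes; the expected code length is the sum of the merged weights.
merge 31/500 + 59/500 → 9/50
merge 9/50 + 383/1000 → 563/1000
merge 437/1000 + 563/1000 → 1
L = 9/50 + 563/1000 + 1 = 1743/1000 = 1.743 bits/symbol.

1.743 bits/symbol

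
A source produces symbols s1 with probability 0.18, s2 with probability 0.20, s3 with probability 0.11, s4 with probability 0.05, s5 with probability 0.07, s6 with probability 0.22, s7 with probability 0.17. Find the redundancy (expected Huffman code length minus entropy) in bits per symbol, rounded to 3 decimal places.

Entropy H = −Σ p log₂ p ≈ 2.6598 bits.
Huffman merges: 1/20+7/100→3/25; 11/100+3/25→23/100; 17/100+9/50→7/20; 1/5+11/50→21/50; 23/100+7/20→29/50; 21/50+29/50→1. L = 27/10 ≈ 2.7000.
L − H = 2.7000 − 2.6598 = 0.040 bits.

0.040 bits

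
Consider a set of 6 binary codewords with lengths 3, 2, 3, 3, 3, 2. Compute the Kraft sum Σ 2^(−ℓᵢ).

With common denominator 2^3 = 8: Σ 2^(−ℓᵢ) = 1/8 + 2/8 + 1/8 + 1/8 + 1/8 + 2/8 = 8/8 = 1.

1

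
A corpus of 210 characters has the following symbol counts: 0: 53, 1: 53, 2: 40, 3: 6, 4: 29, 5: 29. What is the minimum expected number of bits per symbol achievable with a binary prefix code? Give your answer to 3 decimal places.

2.471 bits/symbol

Probabilities are the counts divided by 210.
Repeatedly combine the two least-probable nodes; the expected code length is the sum of the merged weights.
merge 1/35 + 29/210 → 1/6
merge 29/210 + 1/6 → 32/105
merge 4/21 + 53/210 → 31/70
merge 53/210 + 32/105 → 39/70
merge 31/70 + 39/70 → 1
L = 1/6 + 32/105 + 31/70 + 39/70 + 1 = 173/70 ≈ 2.471 bits/symbol.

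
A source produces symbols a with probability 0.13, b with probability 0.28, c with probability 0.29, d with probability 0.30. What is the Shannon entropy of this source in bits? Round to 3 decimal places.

1.936 bits

H = −Σ pᵢ log₂ pᵢ.
−0.13·log₂(0.13) = 0.3826
−0.28·log₂(0.28) = 0.5142
−0.29·log₂(0.29) = 0.5179
−0.30·log₂(0.30) = 0.5211
Sum ≈ 1.9359 → 1.936 bits.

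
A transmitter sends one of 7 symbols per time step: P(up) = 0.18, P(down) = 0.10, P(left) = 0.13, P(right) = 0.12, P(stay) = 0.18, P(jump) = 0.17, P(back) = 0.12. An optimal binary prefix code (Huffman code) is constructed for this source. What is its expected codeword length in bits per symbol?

Repeatedly combine the two least-probable nodes; the expected code length is the sum of the merged weights.
merge 1/10 + 3/25 → 11/50
merge 3/25 + 13/100 → 1/4
merge 17/100 + 9/50 → 7/20
merge 9/50 + 11/50 → 2/5
merge 1/4 + 7/20 → 3/5
merge 2/5 + 3/5 → 1
L = 11/50 + 1/4 + 7/20 + 2/5 + 3/5 + 1 = 141/50 = 2.82 bits/symbol.

2.82 bits/symbol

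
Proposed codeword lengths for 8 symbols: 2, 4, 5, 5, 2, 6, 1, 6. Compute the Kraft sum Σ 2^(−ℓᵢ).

1.15625

With common denominator 2^6 = 64: Σ 2^(−ℓᵢ) = 16/64 + 4/64 + 2/64 + 2/64 + 16/64 + 1/64 + 32/64 + 1/64 = 74/64 = 1.15625.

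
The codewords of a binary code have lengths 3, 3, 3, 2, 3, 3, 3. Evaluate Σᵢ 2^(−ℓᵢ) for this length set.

1

With common denominator 2^3 = 8: Σ 2^(−ℓᵢ) = 1/8 + 1/8 + 1/8 + 2/8 + 1/8 + 1/8 + 1/8 = 8/8 = 1.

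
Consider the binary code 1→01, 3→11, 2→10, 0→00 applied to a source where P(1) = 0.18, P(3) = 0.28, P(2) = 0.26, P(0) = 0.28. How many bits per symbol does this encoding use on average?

2 bits/symbol

L̄ = Σ pᵢ·ℓᵢ = 0.18·2 + 0.28·2 + 0.26·2 + 0.28·2 = 2 bits/symbol.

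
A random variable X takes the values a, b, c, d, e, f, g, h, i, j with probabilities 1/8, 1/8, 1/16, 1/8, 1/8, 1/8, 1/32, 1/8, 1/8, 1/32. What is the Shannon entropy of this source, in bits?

3.1875 bits

Each probability is a power of 1/2, so log₂(1/p) is an integer.
H = Σ p·log₂(1/p) = 1/8·3 + 1/8·3 + 1/16·4 + 1/8·3 + 1/8·3 + 1/8·3 + 1/32·5 + 1/8·3 + 1/8·3 + 1/32·5 = 3.1875 bits.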